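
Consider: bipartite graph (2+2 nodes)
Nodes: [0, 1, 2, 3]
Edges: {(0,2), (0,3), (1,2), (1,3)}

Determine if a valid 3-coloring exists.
A valid 3-coloring: color 1: [0, 1]; color 2: [2, 3].
(χ(G) = 2 ≤ 3.)

Yes, G is 3-colorable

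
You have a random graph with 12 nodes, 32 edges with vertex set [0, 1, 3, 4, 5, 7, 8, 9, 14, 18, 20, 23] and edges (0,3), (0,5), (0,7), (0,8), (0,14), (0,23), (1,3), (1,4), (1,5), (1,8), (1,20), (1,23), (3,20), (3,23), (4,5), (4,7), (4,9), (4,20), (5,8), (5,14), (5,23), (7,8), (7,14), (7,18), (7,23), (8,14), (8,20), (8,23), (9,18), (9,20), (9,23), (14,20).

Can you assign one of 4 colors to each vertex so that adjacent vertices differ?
A valid 4-coloring: color 1: [3, 8, 9]; color 2: [4, 14, 18, 23]; color 3: [0, 1]; color 4: [5, 7, 20].
(χ(G) = 4 ≤ 4.)

Yes, G is 4-colorable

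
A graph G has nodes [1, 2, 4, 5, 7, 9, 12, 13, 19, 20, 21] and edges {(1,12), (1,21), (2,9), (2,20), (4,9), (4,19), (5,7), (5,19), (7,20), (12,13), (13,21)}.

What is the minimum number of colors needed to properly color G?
χ(G) = 3

Clique number ω(G) = 2 (lower bound: χ ≥ ω).
Odd cycle [7, 20, 2, 9, 4, 19, 5] needs 3 colors (χ ≥ 3).
The coloring below uses 3 colors, so χ(G) = 3.
A valid 3-coloring: color 1: [9, 12, 19, 20, 21]; color 2: [1, 2, 4, 5, 13]; color 3: [7].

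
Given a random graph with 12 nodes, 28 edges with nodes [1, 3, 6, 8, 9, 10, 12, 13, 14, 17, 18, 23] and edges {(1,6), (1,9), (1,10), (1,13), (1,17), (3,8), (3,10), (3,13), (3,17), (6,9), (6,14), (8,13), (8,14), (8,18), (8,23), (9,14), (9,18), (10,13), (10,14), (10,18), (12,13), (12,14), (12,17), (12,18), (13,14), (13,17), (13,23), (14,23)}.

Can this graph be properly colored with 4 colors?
A valid 4-coloring: color 1: [6, 13, 18]; color 2: [1, 3, 14]; color 3: [8, 9, 10, 17]; color 4: [12, 23].
(χ(G) = 4 ≤ 4.)

Yes, G is 4-colorable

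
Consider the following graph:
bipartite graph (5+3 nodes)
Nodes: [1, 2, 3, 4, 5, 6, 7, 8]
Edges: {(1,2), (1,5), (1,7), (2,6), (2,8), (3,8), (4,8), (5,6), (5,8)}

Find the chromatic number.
Clique number ω(G) = 2 (lower bound: χ ≥ ω).
The graph is bipartite (no odd cycle), so 2 colors suffice: χ(G) = 2.
A valid 2-coloring: color 1: [1, 6, 8]; color 2: [2, 3, 4, 5, 7].

χ(G) = 2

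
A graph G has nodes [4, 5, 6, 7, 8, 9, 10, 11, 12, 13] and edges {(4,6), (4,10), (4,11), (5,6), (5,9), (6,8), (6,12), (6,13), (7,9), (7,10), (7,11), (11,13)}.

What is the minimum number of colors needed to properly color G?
Clique number ω(G) = 2 (lower bound: χ ≥ ω).
The graph is bipartite (no odd cycle), so 2 colors suffice: χ(G) = 2.
A valid 2-coloring: color 1: [6, 9, 10, 11]; color 2: [4, 5, 7, 8, 12, 13].

χ(G) = 2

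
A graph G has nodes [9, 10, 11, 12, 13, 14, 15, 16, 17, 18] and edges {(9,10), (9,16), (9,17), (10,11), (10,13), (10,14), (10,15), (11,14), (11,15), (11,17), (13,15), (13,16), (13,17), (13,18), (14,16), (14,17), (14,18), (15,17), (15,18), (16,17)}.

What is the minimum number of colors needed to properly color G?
Clique number ω(G) = 3 (lower bound: χ ≥ ω).
Odd cycle [14, 16, 13, 15, 11] needs 3 colors (χ ≥ 3).
Vertex 17 is adjacent to every vertex of [11, 13, 14, 15, 16], which already need 3 colors among themselves, so 17 needs a new color (χ ≥ 4).
The coloring below uses 4 colors, so χ(G) = 4.
A valid 4-coloring: color 1: [10, 12, 17, 18]; color 2: [15, 16]; color 3: [9, 13, 14]; color 4: [11].

χ(G) = 4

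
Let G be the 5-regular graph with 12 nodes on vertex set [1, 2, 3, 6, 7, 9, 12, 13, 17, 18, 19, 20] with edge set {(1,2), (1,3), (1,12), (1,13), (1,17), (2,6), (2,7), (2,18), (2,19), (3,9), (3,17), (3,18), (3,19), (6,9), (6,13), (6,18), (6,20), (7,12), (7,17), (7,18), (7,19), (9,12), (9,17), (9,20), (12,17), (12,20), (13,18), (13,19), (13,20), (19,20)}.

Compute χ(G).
χ(G) = 4

Clique number ω(G) = 3 (lower bound: χ ≥ ω).
Suppose a proper 3-coloring c exists. The clique [1, 3, 17] takes 3 distinct colors; by symmetry let c(1) = 1, c(3) = 2, c(17) = 3.
- Vertex 9: neighbors [3, 17] already have colors [2, 3] ⇒ c(9) = 1.
- Vertex 12: neighbors [1, 17] already have colors [1, 3] ⇒ c(12) = 2.
- Vertex 7: neighbors [12, 17] already have colors [2, 3] ⇒ c(7) = 1.
- Vertex 18: neighbors [7, 3] already have colors [1, 2] ⇒ c(18) = 3.
- Vertex 6: neighbors [9, 18] already have colors [1, 3] ⇒ c(6) = 2.
- Vertex 13: neighbors [1, 6, 18] already have colors [1, 2, 3] — all 3 colors blocked. Contradiction.
The forced assignments end in a contradiction, so G has no proper 3-coloring (χ ≥ 4).
The coloring below uses 4 colors, so χ(G) = 4.
A valid 4-coloring: color 1: [1, 9, 18, 19]; color 2: [2, 3, 12, 13]; color 3: [7, 20]; color 4: [6, 17].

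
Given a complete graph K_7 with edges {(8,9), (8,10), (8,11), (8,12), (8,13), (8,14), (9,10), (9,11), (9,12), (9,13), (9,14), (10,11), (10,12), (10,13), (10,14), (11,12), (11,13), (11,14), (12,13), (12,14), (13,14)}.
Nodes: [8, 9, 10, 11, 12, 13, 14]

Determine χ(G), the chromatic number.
χ(G) = 7

Clique number ω(G) = 7 (lower bound: χ ≥ ω).
The clique on [8, 9, 10, 11, 12, 13, 14] has size 7, forcing χ ≥ 7, and the coloring below uses 7 colors, so χ(G) = 7.
A valid 7-coloring: color 1: [14]; color 2: [8]; color 3: [13]; color 4: [12]; color 5: [10]; color 6: [9]; color 7: [11].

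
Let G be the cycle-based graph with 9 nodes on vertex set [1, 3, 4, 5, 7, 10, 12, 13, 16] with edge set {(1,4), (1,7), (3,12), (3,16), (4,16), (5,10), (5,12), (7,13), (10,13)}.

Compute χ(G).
Clique number ω(G) = 2 (lower bound: χ ≥ ω).
Odd cycle [1, 7, 13, 10, 5, 12, 3, 16, 4] needs 3 colors (χ ≥ 3).
The coloring below uses 3 colors, so χ(G) = 3.
A valid 3-coloring: color 1: [1, 5, 13, 16]; color 2: [4, 7, 10, 12]; color 3: [3].

χ(G) = 3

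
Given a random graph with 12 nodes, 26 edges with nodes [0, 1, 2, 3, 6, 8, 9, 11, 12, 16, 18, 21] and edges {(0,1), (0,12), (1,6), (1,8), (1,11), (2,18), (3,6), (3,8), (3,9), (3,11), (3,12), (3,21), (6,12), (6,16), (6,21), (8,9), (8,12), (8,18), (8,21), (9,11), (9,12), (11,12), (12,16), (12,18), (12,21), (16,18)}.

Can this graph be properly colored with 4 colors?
Yes, G is 4-colorable

A valid 4-coloring: color 1: [1, 2, 12]; color 2: [0, 6, 8, 11]; color 3: [3, 18]; color 4: [9, 16, 21].
(χ(G) = 4 ≤ 4.)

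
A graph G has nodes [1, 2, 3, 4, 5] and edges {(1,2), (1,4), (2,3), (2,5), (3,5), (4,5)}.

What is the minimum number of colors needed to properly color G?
Clique number ω(G) = 3 (lower bound: χ ≥ ω).
The clique on [2, 3, 5] has size 3, forcing χ ≥ 3, and the coloring below uses 3 colors, so χ(G) = 3.
A valid 3-coloring: color 1: [1, 5]; color 2: [2, 4]; color 3: [3].

χ(G) = 3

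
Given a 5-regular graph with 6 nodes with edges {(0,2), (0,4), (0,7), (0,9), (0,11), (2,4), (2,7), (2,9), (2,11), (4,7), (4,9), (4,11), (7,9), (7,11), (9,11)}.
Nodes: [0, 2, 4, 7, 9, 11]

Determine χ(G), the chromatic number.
χ(G) = 6

Clique number ω(G) = 6 (lower bound: χ ≥ ω).
The clique on [0, 2, 4, 7, 9, 11] has size 6, forcing χ ≥ 6, and the coloring below uses 6 colors, so χ(G) = 6.
A valid 6-coloring: color 1: [4]; color 2: [9]; color 3: [0]; color 4: [2]; color 5: [11]; color 6: [7].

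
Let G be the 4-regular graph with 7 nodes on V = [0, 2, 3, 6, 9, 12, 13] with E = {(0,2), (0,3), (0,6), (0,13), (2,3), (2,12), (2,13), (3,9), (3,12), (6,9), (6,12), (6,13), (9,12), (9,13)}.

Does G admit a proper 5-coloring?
A valid 5-coloring: color 1: [0, 9]; color 2: [12, 13]; color 3: [2, 6]; color 4: [3].
(χ(G) = 4 ≤ 5.)

Yes, G is 5-colorable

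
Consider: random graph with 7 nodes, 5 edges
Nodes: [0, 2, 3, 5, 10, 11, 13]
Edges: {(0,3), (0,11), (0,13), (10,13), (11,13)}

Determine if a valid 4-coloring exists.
Yes, G is 4-colorable

A valid 4-coloring: color 1: [0, 2, 5, 10]; color 2: [3, 13]; color 3: [11].
(χ(G) = 3 ≤ 4.)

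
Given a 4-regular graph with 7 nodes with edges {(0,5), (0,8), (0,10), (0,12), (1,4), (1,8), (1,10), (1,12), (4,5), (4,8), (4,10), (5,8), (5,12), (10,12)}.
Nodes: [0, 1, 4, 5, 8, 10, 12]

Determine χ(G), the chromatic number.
Clique number ω(G) = 3 (lower bound: χ ≥ ω).
Suppose a proper 3-coloring c exists. The clique [0, 5, 8] takes 3 distinct colors; by symmetry let c(0) = 1, c(5) = 2, c(8) = 3.
- Vertex 4: neighbors [5, 8] already have colors [2, 3] ⇒ c(4) = 1.
- Vertex 1: neighbors [4, 8] already have colors [1, 3] ⇒ c(1) = 2.
- Vertex 10: neighbors [0, 1] already have colors [1, 2] ⇒ c(10) = 3.
- Vertex 12: neighbors [0, 1, 10] already have colors [1, 2, 3] — all 3 colors blocked. Contradiction.
The forced assignments end in a contradiction, so G has no proper 3-coloring (χ ≥ 4).
The coloring below uses 4 colors, so χ(G) = 4.
A valid 4-coloring: color 1: [1, 5]; color 2: [0, 4]; color 3: [8, 10]; color 4: [12].

χ(G) = 4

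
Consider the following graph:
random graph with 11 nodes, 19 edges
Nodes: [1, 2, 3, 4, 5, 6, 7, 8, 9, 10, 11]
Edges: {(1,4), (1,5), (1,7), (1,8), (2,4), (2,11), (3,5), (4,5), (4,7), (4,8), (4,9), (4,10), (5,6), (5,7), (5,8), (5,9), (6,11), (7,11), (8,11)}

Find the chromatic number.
Clique number ω(G) = 4 (lower bound: χ ≥ ω).
The clique on [1, 4, 5, 8] has size 4, forcing χ ≥ 4, and the coloring below uses 4 colors, so χ(G) = 4.
A valid 4-coloring: color 1: [5, 10, 11]; color 2: [3, 4, 6]; color 3: [2, 7, 8, 9]; color 4: [1].

χ(G) = 4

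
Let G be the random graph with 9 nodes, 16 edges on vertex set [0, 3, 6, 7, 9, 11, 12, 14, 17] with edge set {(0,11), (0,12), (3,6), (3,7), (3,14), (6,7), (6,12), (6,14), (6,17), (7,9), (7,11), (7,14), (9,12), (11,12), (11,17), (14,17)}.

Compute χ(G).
χ(G) = 4

Clique number ω(G) = 4 (lower bound: χ ≥ ω).
The clique on [3, 6, 7, 14] has size 4, forcing χ ≥ 4, and the coloring below uses 4 colors, so χ(G) = 4.
A valid 4-coloring: color 1: [7, 12, 17]; color 2: [0, 6, 9]; color 3: [11, 14]; color 4: [3].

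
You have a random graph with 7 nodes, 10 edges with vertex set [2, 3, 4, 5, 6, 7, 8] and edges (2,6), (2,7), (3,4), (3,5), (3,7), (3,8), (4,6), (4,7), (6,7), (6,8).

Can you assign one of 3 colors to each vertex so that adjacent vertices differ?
A valid 3-coloring: color 1: [5, 7, 8]; color 2: [3, 6]; color 3: [2, 4].
(χ(G) = 3 ≤ 3.)

Yes, G is 3-colorable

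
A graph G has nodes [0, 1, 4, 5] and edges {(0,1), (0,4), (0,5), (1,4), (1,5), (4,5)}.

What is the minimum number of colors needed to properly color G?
χ(G) = 4

Clique number ω(G) = 4 (lower bound: χ ≥ ω).
The clique on [0, 1, 4, 5] has size 4, forcing χ ≥ 4, and the coloring below uses 4 colors, so χ(G) = 4.
A valid 4-coloring: color 1: [0]; color 2: [1]; color 3: [5]; color 4: [4].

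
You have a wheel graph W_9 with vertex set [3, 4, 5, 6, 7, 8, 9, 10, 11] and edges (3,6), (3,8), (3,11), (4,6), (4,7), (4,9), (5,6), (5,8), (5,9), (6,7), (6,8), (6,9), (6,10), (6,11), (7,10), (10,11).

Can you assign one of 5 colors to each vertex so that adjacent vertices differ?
Yes, G is 5-colorable

A valid 5-coloring: color 1: [6]; color 2: [7, 8, 9, 11]; color 3: [3, 4, 5, 10].
(χ(G) = 3 ≤ 5.)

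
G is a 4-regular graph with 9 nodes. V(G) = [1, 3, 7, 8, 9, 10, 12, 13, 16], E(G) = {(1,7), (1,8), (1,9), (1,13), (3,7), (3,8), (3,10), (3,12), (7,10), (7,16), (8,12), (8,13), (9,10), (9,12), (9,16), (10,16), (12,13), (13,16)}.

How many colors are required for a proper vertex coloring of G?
χ(G) = 4

Clique number ω(G) = 3 (lower bound: χ ≥ ω).
Suppose a proper 3-coloring c exists. The clique [1, 8, 13] takes 3 distinct colors; by symmetry let c(1) = 1, c(8) = 2, c(13) = 3.
- Vertex 12: neighbors [8, 13] already have colors [2, 3] ⇒ c(12) = 1.
- Vertex 3: neighbors [12, 8] already have colors [1, 2] ⇒ c(3) = 3.
- Vertex 7: neighbors [1, 3] already have colors [1, 3] ⇒ c(7) = 2.
- Vertex 10: neighbors [7, 3] already have colors [2, 3] ⇒ c(10) = 1.
- Vertex 16: neighbors [10, 7, 13] already have colors [1, 2, 3] — all 3 colors blocked. Contradiction.
The forced assignments end in a contradiction, so G has no proper 3-coloring (χ ≥ 4).
The coloring below uses 4 colors, so χ(G) = 4.
A valid 4-coloring: color 1: [3, 9, 13]; color 2: [1, 10, 12]; color 3: [7, 8]; color 4: [16].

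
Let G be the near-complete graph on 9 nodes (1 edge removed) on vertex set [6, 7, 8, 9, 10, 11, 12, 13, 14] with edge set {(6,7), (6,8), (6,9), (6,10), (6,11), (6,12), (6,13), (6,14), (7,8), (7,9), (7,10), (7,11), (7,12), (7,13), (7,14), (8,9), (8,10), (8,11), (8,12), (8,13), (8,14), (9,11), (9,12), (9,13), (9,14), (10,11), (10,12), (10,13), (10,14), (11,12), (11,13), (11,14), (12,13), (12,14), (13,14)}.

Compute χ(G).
χ(G) = 8

Clique number ω(G) = 8 (lower bound: χ ≥ ω).
The clique on [6, 7, 8, 9, 11, 12, 13, 14] has size 8, forcing χ ≥ 8, and the coloring below uses 8 colors, so χ(G) = 8.
A valid 8-coloring: color 1: [7]; color 2: [13]; color 3: [14]; color 4: [6]; color 5: [8]; color 6: [11]; color 7: [12]; color 8: [9, 10].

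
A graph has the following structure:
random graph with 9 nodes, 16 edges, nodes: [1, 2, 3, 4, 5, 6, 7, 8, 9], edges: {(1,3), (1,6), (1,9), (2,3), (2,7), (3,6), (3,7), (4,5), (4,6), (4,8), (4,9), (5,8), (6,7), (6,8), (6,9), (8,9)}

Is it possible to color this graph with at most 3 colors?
No, G is not 3-colorable

The clique on vertices [4, 6, 8, 9] has size 4 > 3, so it alone needs 4 colors.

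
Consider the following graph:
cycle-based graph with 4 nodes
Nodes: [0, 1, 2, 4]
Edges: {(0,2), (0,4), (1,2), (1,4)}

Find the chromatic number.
χ(G) = 2

Clique number ω(G) = 2 (lower bound: χ ≥ ω).
The graph is bipartite (no odd cycle), so 2 colors suffice: χ(G) = 2.
A valid 2-coloring: color 1: [0, 1]; color 2: [2, 4].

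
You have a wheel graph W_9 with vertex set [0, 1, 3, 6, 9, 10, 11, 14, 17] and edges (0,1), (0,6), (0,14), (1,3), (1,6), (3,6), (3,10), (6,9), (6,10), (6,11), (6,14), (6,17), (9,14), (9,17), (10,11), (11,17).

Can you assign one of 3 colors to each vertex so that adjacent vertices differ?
A valid 3-coloring: color 1: [6]; color 2: [1, 10, 14, 17]; color 3: [0, 3, 9, 11].
(χ(G) = 3 ≤ 3.)

Yes, G is 3-colorable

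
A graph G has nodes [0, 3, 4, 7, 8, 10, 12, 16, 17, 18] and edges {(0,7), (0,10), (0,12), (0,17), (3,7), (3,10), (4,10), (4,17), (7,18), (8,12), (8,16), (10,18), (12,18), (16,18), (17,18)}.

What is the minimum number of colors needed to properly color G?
Clique number ω(G) = 2 (lower bound: χ ≥ ω).
The graph is bipartite (no odd cycle), so 2 colors suffice: χ(G) = 2.
A valid 2-coloring: color 1: [0, 3, 4, 8, 18]; color 2: [7, 10, 12, 16, 17].

χ(G) = 2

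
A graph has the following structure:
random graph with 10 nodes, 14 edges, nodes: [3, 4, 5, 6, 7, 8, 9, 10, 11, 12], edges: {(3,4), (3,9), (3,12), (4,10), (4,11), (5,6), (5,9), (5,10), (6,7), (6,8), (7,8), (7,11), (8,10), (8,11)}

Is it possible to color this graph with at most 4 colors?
Yes, G is 4-colorable

A valid 4-coloring: color 1: [4, 5, 8, 12]; color 2: [3, 7, 10]; color 3: [6, 9, 11].
(χ(G) = 3 ≤ 4.)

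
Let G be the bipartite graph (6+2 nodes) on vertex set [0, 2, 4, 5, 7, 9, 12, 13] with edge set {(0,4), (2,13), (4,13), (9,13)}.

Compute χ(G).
Clique number ω(G) = 2 (lower bound: χ ≥ ω).
The graph is bipartite (no odd cycle), so 2 colors suffice: χ(G) = 2.
A valid 2-coloring: color 1: [0, 5, 7, 12, 13]; color 2: [2, 4, 9].

χ(G) = 2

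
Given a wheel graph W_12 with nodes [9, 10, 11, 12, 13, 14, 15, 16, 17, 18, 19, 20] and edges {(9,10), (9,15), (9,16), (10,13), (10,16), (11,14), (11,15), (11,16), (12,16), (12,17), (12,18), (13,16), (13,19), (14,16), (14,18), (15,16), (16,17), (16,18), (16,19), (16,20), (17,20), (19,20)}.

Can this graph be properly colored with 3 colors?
Odd cycle [12, 18, 14, 11, 15, 9, 10, 13, 19, 20, 17] needs 3 colors (χ ≥ 3).
Vertex 16 is adjacent to every vertex of [9, 10, 11, 12, 13, 14, 15, 17, 18, 19, 20], which already need 3 colors among themselves, so 16 needs a new color (χ ≥ 4).
Hence χ(G) ≥ 4 > 3, so no proper 3-coloring exists.

No, G is not 3-colorable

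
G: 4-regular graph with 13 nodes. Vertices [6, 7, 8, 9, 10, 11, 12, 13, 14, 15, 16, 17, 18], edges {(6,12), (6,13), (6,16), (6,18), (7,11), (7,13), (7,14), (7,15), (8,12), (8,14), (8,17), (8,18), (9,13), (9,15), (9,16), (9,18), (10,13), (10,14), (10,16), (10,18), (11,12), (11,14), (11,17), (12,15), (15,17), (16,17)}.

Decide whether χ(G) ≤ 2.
The clique on vertices [7, 11, 14] has size 3 > 2, so it alone needs 3 colors.

No, G is not 2-colorable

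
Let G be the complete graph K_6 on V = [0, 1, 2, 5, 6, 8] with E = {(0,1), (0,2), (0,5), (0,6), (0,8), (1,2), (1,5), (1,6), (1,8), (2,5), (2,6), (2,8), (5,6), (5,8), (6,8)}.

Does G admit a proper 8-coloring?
Yes, G is 8-colorable

A valid 8-coloring: color 1: [0]; color 2: [1]; color 3: [5]; color 4: [8]; color 5: [6]; color 6: [2].
(χ(G) = 6 ≤ 8.)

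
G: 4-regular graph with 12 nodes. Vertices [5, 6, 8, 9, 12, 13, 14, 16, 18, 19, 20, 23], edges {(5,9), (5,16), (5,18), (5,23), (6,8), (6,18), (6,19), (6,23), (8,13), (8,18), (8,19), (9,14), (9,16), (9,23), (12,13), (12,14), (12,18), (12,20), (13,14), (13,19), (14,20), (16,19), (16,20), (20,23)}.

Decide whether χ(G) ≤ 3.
No, G is not 3-colorable

Suppose a proper 3-coloring c exists. The clique [5, 9, 16] takes 3 distinct colors; by symmetry let c(5) = 1, c(9) = 2, c(16) = 3.
- Vertex 23: neighbors [5, 9] already have colors [1, 2] ⇒ c(23) = 3.
- Vertex 6: neighbors [23] already have colors [3]; try each remaining color.
- Case c(6) = 1:
  - Vertex 19: neighbors [6, 16] already have colors [1, 3] ⇒ c(19) = 2.
  - Vertex 8: neighbors [6, 19] already have colors [1, 2] ⇒ c(8) = 3.
  - Vertex 13: neighbors [19, 8] already have colors [2, 3] ⇒ c(13) = 1.
  - Vertex 14: neighbors [13, 9] already have colors [1, 2] ⇒ c(14) = 3.
  - Vertex 12: neighbors [13, 14] already have colors [1, 3] ⇒ c(12) = 2.
  - Vertex 18: neighbors [5, 12, 8] already have colors [1, 2, 3] — all 3 colors blocked. Contradiction.
- Case c(6) = 2:
  - Vertex 18: neighbors [5, 6] already have colors [1, 2] ⇒ c(18) = 3.
  - Vertex 8: neighbors [6, 18] already have colors [2, 3] ⇒ c(8) = 1.
  - Vertex 19: neighbors [8, 6, 16] already have colors [1, 2, 3] — all 3 colors blocked. Contradiction.
Every case ends in a contradiction, so G has no proper 3-coloring (χ ≥ 4).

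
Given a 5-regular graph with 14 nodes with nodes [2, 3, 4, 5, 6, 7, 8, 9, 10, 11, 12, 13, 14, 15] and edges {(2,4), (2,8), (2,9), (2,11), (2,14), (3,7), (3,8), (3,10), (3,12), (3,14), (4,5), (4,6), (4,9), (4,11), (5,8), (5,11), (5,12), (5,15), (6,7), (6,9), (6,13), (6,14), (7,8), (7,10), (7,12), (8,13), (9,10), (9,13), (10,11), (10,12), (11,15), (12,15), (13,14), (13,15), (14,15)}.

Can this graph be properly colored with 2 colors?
No, G is not 2-colorable

The clique on vertices [3, 7, 10, 12] has size 4 > 2, so it alone needs 4 colors.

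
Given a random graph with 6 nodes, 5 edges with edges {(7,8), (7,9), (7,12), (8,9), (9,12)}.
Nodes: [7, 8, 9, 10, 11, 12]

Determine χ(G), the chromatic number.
χ(G) = 3

Clique number ω(G) = 3 (lower bound: χ ≥ ω).
The clique on [7, 8, 9] has size 3, forcing χ ≥ 3, and the coloring below uses 3 colors, so χ(G) = 3.
A valid 3-coloring: color 1: [7, 10, 11]; color 2: [9]; color 3: [8, 12].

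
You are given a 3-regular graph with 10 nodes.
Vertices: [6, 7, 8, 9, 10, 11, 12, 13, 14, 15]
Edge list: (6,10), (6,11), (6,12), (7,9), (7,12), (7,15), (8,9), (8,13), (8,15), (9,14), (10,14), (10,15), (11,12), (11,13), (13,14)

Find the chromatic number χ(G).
Clique number ω(G) = 3 (lower bound: χ ≥ ω).
The clique on [6, 11, 12] has size 3, forcing χ ≥ 3, and the coloring below uses 3 colors, so χ(G) = 3.
A valid 3-coloring: color 1: [9, 12, 13, 15]; color 2: [7, 8, 10, 11]; color 3: [6, 14].

χ(G) = 3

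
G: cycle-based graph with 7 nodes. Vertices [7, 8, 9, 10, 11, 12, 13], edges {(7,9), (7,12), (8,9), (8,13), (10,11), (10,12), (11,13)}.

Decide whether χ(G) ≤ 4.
Yes, G is 4-colorable

A valid 4-coloring: color 1: [9, 11, 12]; color 2: [7, 10, 13]; color 3: [8].
(χ(G) = 3 ≤ 4.)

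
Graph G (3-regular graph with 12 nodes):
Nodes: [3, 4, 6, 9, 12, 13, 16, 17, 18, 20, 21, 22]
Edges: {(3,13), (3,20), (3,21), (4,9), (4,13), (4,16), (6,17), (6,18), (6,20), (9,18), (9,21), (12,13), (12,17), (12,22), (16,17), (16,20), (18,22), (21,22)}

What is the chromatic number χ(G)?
χ(G) = 3

Clique number ω(G) = 2 (lower bound: χ ≥ ω).
Odd cycle [12, 17, 16, 4, 13] needs 3 colors (χ ≥ 3).
The coloring below uses 3 colors, so χ(G) = 3.
A valid 3-coloring: color 1: [6, 9, 13, 16, 22]; color 2: [4, 12, 18, 20, 21]; color 3: [3, 17].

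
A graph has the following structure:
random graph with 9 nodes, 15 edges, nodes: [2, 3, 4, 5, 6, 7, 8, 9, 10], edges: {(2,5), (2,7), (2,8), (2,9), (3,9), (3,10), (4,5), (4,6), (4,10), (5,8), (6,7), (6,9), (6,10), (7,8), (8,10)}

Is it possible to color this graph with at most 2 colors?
The clique on vertices [2, 5, 8] has size 3 > 2, so it alone needs 3 colors.

No, G is not 2-colorable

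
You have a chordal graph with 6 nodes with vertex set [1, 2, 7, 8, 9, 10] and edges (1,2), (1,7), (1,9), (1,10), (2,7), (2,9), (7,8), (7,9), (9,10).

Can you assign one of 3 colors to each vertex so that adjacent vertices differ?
No, G is not 3-colorable

The clique on vertices [1, 2, 7, 9] has size 4 > 3, so it alone needs 4 colors.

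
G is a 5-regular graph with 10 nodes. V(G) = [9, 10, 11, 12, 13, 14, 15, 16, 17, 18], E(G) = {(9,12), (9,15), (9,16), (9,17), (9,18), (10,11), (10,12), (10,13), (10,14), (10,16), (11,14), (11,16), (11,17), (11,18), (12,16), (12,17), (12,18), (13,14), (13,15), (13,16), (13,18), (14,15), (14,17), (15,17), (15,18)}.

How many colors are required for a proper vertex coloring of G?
Clique number ω(G) = 3 (lower bound: χ ≥ ω).
Odd cycle [10, 11, 17, 15, 13] needs 3 colors (χ ≥ 3).
Vertex 14 is adjacent to every vertex of [10, 11, 13, 15, 17], which already need 3 colors among themselves, so 14 needs a new color (χ ≥ 4).
The coloring below uses 4 colors, so χ(G) = 4.
A valid 4-coloring: color 1: [14, 16, 18]; color 2: [9, 10]; color 3: [11, 12, 15]; color 4: [13, 17].

χ(G) = 4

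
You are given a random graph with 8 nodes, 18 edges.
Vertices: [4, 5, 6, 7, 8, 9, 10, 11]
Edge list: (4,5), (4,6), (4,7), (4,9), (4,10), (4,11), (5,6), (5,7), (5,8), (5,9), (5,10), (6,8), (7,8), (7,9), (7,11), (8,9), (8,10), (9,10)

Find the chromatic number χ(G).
Clique number ω(G) = 4 (lower bound: χ ≥ ω).
The clique on [5, 8, 9, 10] has size 4, forcing χ ≥ 4, and the coloring below uses 4 colors, so χ(G) = 4.
A valid 4-coloring: color 1: [4, 8]; color 2: [5, 11]; color 3: [6, 9]; color 4: [7, 10].

χ(G) = 4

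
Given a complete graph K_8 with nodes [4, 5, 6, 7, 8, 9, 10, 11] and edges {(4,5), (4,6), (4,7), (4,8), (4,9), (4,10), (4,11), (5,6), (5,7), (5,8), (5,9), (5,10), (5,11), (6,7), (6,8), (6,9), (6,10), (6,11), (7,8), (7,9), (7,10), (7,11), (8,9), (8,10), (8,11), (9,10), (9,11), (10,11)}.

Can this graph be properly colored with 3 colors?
No, G is not 3-colorable

The clique on vertices [4, 5, 6, 7, 8, 9, 10, 11] has size 8 > 3, so it alone needs 8 colors.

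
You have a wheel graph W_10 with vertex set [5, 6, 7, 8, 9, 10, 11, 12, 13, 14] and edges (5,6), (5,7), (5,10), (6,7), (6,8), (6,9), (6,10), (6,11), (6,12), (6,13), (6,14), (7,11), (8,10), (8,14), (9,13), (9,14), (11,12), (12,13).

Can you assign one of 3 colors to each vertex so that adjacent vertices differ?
No, G is not 3-colorable

Odd cycle [9, 13, 12, 11, 7, 5, 10, 8, 14] needs 3 colors (χ ≥ 3).
Vertex 6 is adjacent to every vertex of [5, 7, 8, 9, 10, 11, 12, 13, 14], which already need 3 colors among themselves, so 6 needs a new color (χ ≥ 4).
Hence χ(G) ≥ 4 > 3, so no proper 3-coloring exists.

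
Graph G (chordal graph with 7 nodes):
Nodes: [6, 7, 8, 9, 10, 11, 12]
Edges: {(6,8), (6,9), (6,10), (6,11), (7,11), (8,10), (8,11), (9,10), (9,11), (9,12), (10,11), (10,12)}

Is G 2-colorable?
No, G is not 2-colorable

The clique on vertices [6, 8, 10, 11] has size 4 > 2, so it alone needs 4 colors.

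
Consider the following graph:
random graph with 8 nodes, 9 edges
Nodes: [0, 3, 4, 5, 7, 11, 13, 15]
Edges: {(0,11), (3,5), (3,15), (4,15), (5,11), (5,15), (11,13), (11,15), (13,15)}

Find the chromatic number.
χ(G) = 3

Clique number ω(G) = 3 (lower bound: χ ≥ ω).
The clique on [11, 13, 15] has size 3, forcing χ ≥ 3, and the coloring below uses 3 colors, so χ(G) = 3.
A valid 3-coloring: color 1: [0, 7, 15]; color 2: [3, 4, 11]; color 3: [5, 13].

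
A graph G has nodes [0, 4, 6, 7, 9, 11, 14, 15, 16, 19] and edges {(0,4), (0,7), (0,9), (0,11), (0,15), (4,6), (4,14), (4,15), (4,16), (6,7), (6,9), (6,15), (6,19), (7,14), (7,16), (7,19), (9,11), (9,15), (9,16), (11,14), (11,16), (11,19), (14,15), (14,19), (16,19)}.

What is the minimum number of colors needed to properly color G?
χ(G) = 3

Clique number ω(G) = 3 (lower bound: χ ≥ ω).
The clique on [0, 9, 11] has size 3, forcing χ ≥ 3, and the coloring below uses 3 colors, so χ(G) = 3.
A valid 3-coloring: color 1: [0, 6, 14, 16]; color 2: [4, 9, 19]; color 3: [7, 11, 15].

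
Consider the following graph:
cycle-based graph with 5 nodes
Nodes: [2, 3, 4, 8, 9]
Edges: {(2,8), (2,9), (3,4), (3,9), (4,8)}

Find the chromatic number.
χ(G) = 3

Clique number ω(G) = 2 (lower bound: χ ≥ ω).
Odd cycle [8, 4, 3, 9, 2] needs 3 colors (χ ≥ 3).
The coloring below uses 3 colors, so χ(G) = 3.
A valid 3-coloring: color 1: [8, 9]; color 2: [2, 4]; color 3: [3].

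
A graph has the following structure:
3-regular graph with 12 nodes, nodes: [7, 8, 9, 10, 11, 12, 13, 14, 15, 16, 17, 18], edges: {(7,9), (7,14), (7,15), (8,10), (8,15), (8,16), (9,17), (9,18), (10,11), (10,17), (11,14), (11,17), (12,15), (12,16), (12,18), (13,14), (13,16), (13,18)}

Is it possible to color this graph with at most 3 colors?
Yes, G is 3-colorable

A valid 3-coloring: color 1: [7, 8, 12, 13, 17]; color 2: [9, 10, 14, 15, 16]; color 3: [11, 18].
(χ(G) = 3 ≤ 3.)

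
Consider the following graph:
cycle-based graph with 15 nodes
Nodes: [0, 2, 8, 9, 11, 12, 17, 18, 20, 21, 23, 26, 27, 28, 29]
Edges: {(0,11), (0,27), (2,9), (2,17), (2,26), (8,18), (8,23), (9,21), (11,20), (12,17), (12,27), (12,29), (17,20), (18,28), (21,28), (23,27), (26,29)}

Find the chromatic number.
χ(G) = 3

Clique number ω(G) = 2 (lower bound: χ ≥ ω).
Odd cycle [26, 29, 12, 17, 2] needs 3 colors (χ ≥ 3).
The coloring below uses 3 colors, so χ(G) = 3.
A valid 3-coloring: color 1: [8, 9, 11, 17, 26, 27, 28]; color 2: [0, 2, 12, 18, 20, 21, 23]; color 3: [29].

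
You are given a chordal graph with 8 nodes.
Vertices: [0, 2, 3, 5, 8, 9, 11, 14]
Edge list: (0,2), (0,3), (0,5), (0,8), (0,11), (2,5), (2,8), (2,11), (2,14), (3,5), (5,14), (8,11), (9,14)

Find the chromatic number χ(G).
χ(G) = 4

Clique number ω(G) = 4 (lower bound: χ ≥ ω).
The clique on [0, 2, 8, 11] has size 4, forcing χ ≥ 4, and the coloring below uses 4 colors, so χ(G) = 4.
A valid 4-coloring: color 1: [0, 14]; color 2: [2, 3, 9]; color 3: [5, 8]; color 4: [11].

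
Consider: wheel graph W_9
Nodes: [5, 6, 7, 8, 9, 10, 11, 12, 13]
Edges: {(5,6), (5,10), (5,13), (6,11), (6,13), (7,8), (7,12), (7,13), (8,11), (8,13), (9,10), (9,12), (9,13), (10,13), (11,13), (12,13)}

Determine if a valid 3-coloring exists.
A valid 3-coloring: color 1: [13]; color 2: [5, 7, 9, 11]; color 3: [6, 8, 10, 12].
(χ(G) = 3 ≤ 3.)

Yes, G is 3-colorable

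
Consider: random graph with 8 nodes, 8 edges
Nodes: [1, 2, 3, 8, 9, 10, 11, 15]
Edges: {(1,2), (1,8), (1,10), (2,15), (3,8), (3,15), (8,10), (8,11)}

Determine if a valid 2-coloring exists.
The clique on vertices [1, 8, 10] has size 3 > 2, so it alone needs 3 colors.

No, G is not 2-colorable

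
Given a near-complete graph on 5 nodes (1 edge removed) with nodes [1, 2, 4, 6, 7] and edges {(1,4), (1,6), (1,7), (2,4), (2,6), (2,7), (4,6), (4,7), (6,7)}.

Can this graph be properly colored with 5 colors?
Yes, G is 5-colorable

A valid 5-coloring: color 1: [4]; color 2: [6]; color 3: [7]; color 4: [1, 2].
(χ(G) = 4 ≤ 5.)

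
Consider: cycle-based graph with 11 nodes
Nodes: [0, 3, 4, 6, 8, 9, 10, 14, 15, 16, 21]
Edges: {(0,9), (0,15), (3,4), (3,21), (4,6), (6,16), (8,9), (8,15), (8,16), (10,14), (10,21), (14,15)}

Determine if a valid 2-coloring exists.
Odd cycle [14, 10, 21, 3, 4, 6, 16, 8, 9, 0, 15] needs 3 colors (χ ≥ 3).
Hence χ(G) ≥ 3 > 2, so no proper 2-coloring exists.

No, G is not 2-colorable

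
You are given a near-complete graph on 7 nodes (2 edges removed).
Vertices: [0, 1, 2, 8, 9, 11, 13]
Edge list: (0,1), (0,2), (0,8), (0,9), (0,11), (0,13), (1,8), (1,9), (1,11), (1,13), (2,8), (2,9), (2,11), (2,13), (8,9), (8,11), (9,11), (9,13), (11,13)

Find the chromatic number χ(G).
Clique number ω(G) = 5 (lower bound: χ ≥ ω).
The clique on [0, 1, 8, 9, 11] has size 5, forcing χ ≥ 5, and the coloring below uses 5 colors, so χ(G) = 5.
A valid 5-coloring: color 1: [11]; color 2: [9]; color 3: [0]; color 4: [1, 2]; color 5: [8, 13].

χ(G) = 5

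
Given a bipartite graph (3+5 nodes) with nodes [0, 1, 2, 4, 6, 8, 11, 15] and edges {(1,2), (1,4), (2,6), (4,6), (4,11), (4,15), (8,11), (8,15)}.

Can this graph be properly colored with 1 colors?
No, G is not 1-colorable

Edge (8,11) forces its endpoints to differ, so 1 color is not enough.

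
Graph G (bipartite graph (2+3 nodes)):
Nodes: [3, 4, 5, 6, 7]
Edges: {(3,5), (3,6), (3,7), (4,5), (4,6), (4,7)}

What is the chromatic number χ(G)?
Clique number ω(G) = 2 (lower bound: χ ≥ ω).
The graph is bipartite (no odd cycle), so 2 colors suffice: χ(G) = 2.
A valid 2-coloring: color 1: [3, 4]; color 2: [5, 6, 7].

χ(G) = 2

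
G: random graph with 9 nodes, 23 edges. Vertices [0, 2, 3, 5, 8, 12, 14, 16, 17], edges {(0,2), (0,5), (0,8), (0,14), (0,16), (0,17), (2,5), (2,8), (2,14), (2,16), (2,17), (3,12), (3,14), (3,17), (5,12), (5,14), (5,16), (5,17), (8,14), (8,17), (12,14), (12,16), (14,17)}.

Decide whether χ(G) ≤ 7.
Yes, G is 7-colorable

A valid 7-coloring: color 1: [14, 16]; color 2: [2, 3]; color 3: [5, 8]; color 4: [12, 17]; color 5: [0].
(χ(G) = 5 ≤ 7.)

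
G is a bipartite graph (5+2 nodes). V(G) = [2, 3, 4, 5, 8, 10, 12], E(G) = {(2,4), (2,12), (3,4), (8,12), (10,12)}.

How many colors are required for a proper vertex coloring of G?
χ(G) = 2

Clique number ω(G) = 2 (lower bound: χ ≥ ω).
The graph is bipartite (no odd cycle), so 2 colors suffice: χ(G) = 2.
A valid 2-coloring: color 1: [4, 5, 12]; color 2: [2, 3, 8, 10].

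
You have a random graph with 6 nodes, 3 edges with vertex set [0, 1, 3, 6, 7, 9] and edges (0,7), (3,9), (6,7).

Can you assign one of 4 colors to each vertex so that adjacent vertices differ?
Yes, G is 4-colorable

A valid 4-coloring: color 1: [1, 7, 9]; color 2: [0, 3, 6].
(χ(G) = 2 ≤ 4.)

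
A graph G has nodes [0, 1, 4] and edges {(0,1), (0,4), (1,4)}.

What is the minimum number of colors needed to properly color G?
χ(G) = 3

Clique number ω(G) = 3 (lower bound: χ ≥ ω).
The clique on [0, 1, 4] has size 3, forcing χ ≥ 3, and the coloring below uses 3 colors, so χ(G) = 3.
A valid 3-coloring: color 1: [1]; color 2: [0]; color 3: [4].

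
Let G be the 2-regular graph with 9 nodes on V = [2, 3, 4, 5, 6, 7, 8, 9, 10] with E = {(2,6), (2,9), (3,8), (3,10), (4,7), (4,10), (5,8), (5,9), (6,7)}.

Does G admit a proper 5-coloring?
Yes, G is 5-colorable

A valid 5-coloring: color 1: [3, 4, 6, 9]; color 2: [2, 5, 7, 10]; color 3: [8].
(χ(G) = 3 ≤ 5.)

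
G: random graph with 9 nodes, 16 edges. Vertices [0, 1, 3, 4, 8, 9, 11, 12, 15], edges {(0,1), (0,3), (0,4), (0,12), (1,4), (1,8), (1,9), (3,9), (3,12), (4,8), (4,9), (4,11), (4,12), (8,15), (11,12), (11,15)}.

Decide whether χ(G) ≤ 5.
A valid 5-coloring: color 1: [3, 4, 15]; color 2: [1, 12]; color 3: [0, 8, 9, 11].
(χ(G) = 3 ≤ 5.)

Yes, G is 5-colorable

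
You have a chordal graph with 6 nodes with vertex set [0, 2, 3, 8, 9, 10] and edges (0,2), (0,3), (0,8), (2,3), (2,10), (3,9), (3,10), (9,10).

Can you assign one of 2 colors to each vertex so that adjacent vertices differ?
The clique on vertices [0, 2, 3] has size 3 > 2, so it alone needs 3 colors.

No, G is not 2-colorable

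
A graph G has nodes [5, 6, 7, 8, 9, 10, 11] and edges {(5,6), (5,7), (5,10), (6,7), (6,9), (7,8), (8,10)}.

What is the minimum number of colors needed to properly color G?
χ(G) = 3

Clique number ω(G) = 3 (lower bound: χ ≥ ω).
The clique on [5, 6, 7] has size 3, forcing χ ≥ 3, and the coloring below uses 3 colors, so χ(G) = 3.
A valid 3-coloring: color 1: [5, 8, 9, 11]; color 2: [6, 10]; color 3: [7].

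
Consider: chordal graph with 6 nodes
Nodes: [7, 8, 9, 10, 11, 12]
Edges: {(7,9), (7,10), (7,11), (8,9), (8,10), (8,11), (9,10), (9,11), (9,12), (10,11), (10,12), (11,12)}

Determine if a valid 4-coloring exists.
Yes, G is 4-colorable

A valid 4-coloring: color 1: [9]; color 2: [11]; color 3: [10]; color 4: [7, 8, 12].
(χ(G) = 4 ≤ 4.)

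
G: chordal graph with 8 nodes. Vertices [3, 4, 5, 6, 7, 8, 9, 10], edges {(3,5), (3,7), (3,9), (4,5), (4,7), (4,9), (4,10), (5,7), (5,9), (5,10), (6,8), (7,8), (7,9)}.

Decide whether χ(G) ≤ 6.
A valid 6-coloring: color 1: [5, 8]; color 2: [6, 7, 10]; color 3: [9]; color 4: [3, 4].
(χ(G) = 4 ≤ 6.)

Yes, G is 6-colorable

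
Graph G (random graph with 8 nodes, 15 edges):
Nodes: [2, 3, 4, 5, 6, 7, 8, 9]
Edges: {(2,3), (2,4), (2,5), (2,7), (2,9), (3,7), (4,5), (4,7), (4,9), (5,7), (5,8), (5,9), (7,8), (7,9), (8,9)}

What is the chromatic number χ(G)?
χ(G) = 5

Clique number ω(G) = 5 (lower bound: χ ≥ ω).
The clique on [2, 4, 5, 7, 9] has size 5, forcing χ ≥ 5, and the coloring below uses 5 colors, so χ(G) = 5.
A valid 5-coloring: color 1: [6, 7]; color 2: [2, 8]; color 3: [3, 9]; color 4: [5]; color 5: [4].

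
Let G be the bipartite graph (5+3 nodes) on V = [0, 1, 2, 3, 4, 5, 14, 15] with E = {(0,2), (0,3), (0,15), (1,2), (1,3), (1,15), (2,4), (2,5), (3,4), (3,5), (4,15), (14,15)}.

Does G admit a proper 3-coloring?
Yes, G is 3-colorable

A valid 3-coloring: color 1: [2, 3, 15]; color 2: [0, 1, 4, 5, 14].
(χ(G) = 2 ≤ 3.)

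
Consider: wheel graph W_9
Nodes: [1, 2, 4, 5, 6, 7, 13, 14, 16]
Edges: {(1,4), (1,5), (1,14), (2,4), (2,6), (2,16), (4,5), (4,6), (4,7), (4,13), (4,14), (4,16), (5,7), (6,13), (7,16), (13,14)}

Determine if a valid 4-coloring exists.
Yes, G is 4-colorable

A valid 4-coloring: color 1: [4]; color 2: [5, 6, 14, 16]; color 3: [1, 2, 7, 13].
(χ(G) = 3 ≤ 4.)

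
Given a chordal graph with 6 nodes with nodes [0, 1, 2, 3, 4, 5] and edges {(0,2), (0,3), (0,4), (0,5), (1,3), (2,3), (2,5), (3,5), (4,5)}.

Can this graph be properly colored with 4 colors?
Yes, G is 4-colorable

A valid 4-coloring: color 1: [0, 1]; color 2: [3, 4]; color 3: [5]; color 4: [2].
(χ(G) = 4 ≤ 4.)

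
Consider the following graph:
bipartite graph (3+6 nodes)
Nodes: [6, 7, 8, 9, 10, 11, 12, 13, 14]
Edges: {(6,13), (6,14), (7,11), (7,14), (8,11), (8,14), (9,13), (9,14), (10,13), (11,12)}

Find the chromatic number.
χ(G) = 2

Clique number ω(G) = 2 (lower bound: χ ≥ ω).
The graph is bipartite (no odd cycle), so 2 colors suffice: χ(G) = 2.
A valid 2-coloring: color 1: [11, 13, 14]; color 2: [6, 7, 8, 9, 10, 12].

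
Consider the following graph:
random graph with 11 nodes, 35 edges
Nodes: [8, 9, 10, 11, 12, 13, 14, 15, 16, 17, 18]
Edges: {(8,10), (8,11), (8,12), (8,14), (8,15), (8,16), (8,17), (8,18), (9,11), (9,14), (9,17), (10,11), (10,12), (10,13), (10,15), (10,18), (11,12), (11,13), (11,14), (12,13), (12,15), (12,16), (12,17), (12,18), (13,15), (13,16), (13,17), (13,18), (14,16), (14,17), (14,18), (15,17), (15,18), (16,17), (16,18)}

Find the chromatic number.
χ(G) = 5

Clique number ω(G) = 5 (lower bound: χ ≥ ω).
The clique on [8, 10, 12, 15, 18] has size 5, forcing χ ≥ 5, and the coloring below uses 5 colors, so χ(G) = 5.
A valid 5-coloring: color 1: [12, 14]; color 2: [8, 9, 13]; color 3: [11, 17, 18]; color 4: [15, 16]; color 5: [10].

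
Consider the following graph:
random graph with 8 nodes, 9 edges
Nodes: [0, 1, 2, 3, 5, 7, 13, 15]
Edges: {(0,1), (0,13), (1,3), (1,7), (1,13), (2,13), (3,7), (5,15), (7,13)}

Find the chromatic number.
χ(G) = 3

Clique number ω(G) = 3 (lower bound: χ ≥ ω).
The clique on [1, 3, 7] has size 3, forcing χ ≥ 3, and the coloring below uses 3 colors, so χ(G) = 3.
A valid 3-coloring: color 1: [1, 2, 5]; color 2: [3, 13, 15]; color 3: [0, 7].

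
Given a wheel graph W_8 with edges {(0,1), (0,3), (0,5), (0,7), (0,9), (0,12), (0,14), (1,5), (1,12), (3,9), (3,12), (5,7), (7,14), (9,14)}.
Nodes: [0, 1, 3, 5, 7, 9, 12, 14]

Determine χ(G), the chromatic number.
χ(G) = 4

Clique number ω(G) = 3 (lower bound: χ ≥ ω).
Odd cycle [5, 7, 14, 9, 3, 12, 1] needs 3 colors (χ ≥ 3).
Vertex 0 is adjacent to every vertex of [1, 3, 5, 7, 9, 12, 14], which already need 3 colors among themselves, so 0 needs a new color (χ ≥ 4).
The coloring below uses 4 colors, so χ(G) = 4.
A valid 4-coloring: color 1: [0]; color 2: [5, 12, 14]; color 3: [1, 7, 9]; color 4: [3].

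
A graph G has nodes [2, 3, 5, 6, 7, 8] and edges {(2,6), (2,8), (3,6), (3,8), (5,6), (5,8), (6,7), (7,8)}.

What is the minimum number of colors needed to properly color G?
χ(G) = 2

Clique number ω(G) = 2 (lower bound: χ ≥ ω).
The graph is bipartite (no odd cycle), so 2 colors suffice: χ(G) = 2.
A valid 2-coloring: color 1: [6, 8]; color 2: [2, 3, 5, 7].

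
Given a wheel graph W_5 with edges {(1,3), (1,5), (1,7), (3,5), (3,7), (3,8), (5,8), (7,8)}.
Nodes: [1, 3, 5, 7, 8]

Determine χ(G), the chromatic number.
χ(G) = 3

Clique number ω(G) = 3 (lower bound: χ ≥ ω).
The clique on [3, 5, 8] has size 3, forcing χ ≥ 3, and the coloring below uses 3 colors, so χ(G) = 3.
A valid 3-coloring: color 1: [3]; color 2: [5, 7]; color 3: [1, 8].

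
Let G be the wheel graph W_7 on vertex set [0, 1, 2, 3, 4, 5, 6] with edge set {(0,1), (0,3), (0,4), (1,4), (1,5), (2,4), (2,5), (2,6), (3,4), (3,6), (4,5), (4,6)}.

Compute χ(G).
Clique number ω(G) = 3 (lower bound: χ ≥ ω).
The clique on [0, 1, 4] has size 3, forcing χ ≥ 3, and the coloring below uses 3 colors, so χ(G) = 3.
A valid 3-coloring: color 1: [4]; color 2: [1, 2, 3]; color 3: [0, 5, 6].

χ(G) = 3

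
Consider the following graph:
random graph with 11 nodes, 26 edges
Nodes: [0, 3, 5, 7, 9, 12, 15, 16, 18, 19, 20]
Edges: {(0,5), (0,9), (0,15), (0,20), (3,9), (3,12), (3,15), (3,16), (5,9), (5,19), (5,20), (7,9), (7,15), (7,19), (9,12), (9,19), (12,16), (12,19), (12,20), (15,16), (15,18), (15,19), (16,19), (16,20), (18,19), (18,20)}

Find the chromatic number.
χ(G) = 4

Clique number ω(G) = 3 (lower bound: χ ≥ ω).
Odd cycle [12, 16, 15, 7, 9] needs 3 colors (χ ≥ 3).
Vertex 19 is adjacent to every vertex of [7, 9, 12, 15, 16], which already need 3 colors among themselves, so 19 needs a new color (χ ≥ 4).
The coloring below uses 4 colors, so χ(G) = 4.
A valid 4-coloring: color 1: [3, 19, 20]; color 2: [9, 16, 18]; color 3: [5, 12, 15]; color 4: [0, 7].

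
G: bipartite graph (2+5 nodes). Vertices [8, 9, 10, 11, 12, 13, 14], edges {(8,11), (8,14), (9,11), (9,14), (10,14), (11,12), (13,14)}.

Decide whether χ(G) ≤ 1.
Edge (8,11) forces its endpoints to differ, so 1 color is not enough.

No, G is not 1-colorable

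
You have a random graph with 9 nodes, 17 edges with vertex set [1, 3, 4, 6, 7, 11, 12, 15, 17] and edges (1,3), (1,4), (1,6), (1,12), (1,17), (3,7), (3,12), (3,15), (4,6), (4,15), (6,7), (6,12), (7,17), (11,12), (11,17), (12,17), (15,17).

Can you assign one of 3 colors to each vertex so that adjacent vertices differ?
Yes, G is 3-colorable

A valid 3-coloring: color 1: [1, 7, 11, 15]; color 2: [3, 6, 17]; color 3: [4, 12].
(χ(G) = 3 ≤ 3.)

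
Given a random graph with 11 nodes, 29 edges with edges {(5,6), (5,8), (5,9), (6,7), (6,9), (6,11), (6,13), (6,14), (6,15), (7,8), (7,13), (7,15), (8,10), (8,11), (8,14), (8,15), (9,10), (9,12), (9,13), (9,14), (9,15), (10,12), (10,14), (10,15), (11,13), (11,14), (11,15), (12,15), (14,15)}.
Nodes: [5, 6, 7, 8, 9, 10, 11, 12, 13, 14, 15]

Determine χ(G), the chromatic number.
Clique number ω(G) = 4 (lower bound: χ ≥ ω).
Odd cycle [10, 8, 11, 6, 9] needs 3 colors (χ ≥ 3).
Vertex 14 is adjacent to every vertex of [6, 8, 9, 10, 11], which already need 3 colors among themselves, so 14 needs a new color (χ ≥ 4).
Vertex 15 is adjacent to every vertex of [6, 8, 9, 10, 11, 14], which already need 4 colors among themselves, so 15 needs a new color (χ ≥ 5).
The coloring below uses 5 colors, so χ(G) = 5.
A valid 5-coloring: color 1: [5, 13, 15]; color 2: [8, 9]; color 3: [6, 10]; color 4: [7, 12, 14]; color 5: [11].

χ(G) = 5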